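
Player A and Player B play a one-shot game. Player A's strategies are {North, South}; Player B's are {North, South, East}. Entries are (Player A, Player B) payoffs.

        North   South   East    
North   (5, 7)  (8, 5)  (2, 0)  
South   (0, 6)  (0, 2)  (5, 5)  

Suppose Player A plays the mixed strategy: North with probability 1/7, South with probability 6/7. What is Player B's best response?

North

Player B's best reply maximizes expected payoff against the mix.
North: (1/7)·7 + (6/7)·6 = 43/7
South: (1/7)·5 + (6/7)·2 = 17/7
East: (1/7)·0 + (6/7)·5 = 30/7
Highest expected payoff is 43/7, from North.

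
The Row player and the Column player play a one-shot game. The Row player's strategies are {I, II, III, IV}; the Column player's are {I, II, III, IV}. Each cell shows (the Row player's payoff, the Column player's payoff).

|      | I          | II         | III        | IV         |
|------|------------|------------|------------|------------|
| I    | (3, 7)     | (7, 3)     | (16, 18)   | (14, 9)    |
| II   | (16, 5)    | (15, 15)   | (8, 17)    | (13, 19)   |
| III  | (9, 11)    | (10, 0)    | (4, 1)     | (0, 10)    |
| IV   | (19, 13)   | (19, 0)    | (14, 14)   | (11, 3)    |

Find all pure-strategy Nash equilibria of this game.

Check mutual best responses: a cell is a NE iff neither player can gain by unilaterally deviating.
The Row player's best responses — vs I: IV (payoff 19); vs II: IV (payoff 19); vs III: I (payoff 16); vs IV: I (payoff 14).
The Column player's best responses — vs I: III (payoff 18); vs II: IV (payoff 19); vs III: I (payoff 11); vs IV: III (payoff 14).
The only mutual best response is (I, III); neither player gains by switching there.

(I, III)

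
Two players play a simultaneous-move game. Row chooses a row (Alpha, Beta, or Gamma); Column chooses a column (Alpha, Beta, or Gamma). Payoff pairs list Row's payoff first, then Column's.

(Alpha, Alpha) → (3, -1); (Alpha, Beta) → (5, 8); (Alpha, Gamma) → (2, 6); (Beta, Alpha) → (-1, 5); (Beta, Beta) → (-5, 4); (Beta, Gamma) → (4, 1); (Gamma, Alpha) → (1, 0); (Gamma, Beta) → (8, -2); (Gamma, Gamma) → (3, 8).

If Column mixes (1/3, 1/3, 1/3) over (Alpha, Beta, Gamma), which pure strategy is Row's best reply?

Row's best reply maximizes expected payoff against the mix.
Alpha: (1/3)·3 + (1/3)·5 + (1/3)·2 = 10/3
Beta: (1/3)·(-1) + (1/3)·(-5) + (1/3)·4 = -2/3
Gamma: (1/3)·1 + (1/3)·8 + (1/3)·3 = 4
Highest expected payoff is 4, from Gamma.

Gamma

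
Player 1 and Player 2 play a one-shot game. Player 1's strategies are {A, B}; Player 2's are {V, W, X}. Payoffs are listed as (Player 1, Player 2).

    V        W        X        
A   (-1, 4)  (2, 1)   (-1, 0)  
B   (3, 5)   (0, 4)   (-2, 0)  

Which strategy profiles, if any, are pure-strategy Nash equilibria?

A profile is a Nash equilibrium when each player is best-responding to the other.
Player 1's best responses — vs V: B (payoff 3); vs W: A (payoff 2); vs X: A (payoff -1).
Player 2's best responses — vs A: V (payoff 4); vs B: V (payoff 5).
The only mutual best response is (B, V); neither player gains by switching there.

(B, V)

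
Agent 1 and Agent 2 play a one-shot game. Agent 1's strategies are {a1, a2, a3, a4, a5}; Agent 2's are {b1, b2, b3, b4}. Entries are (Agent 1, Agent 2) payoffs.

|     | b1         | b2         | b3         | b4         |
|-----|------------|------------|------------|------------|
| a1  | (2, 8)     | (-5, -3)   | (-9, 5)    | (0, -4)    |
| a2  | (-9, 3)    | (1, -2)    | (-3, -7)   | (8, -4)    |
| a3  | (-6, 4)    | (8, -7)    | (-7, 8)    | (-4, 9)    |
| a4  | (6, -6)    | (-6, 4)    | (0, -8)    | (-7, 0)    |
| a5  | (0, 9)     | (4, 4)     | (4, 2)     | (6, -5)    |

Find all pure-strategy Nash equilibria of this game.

Find each player's best response to every opponent strategy; NE are the intersections.
Agent 1's best responses — vs b1: a4 (payoff 6); vs b2: a3 (payoff 8); vs b3: a5 (payoff 4); vs b4: a2 (payoff 8).
Agent 2's best responses — vs a1: b1 (payoff 8); vs a2: b1 (payoff 3); vs a3: b4 (payoff 9); vs a4: b2 (payoff 4); vs a5: b1 (payoff 9).
No cell has both players best-responding. For instance, Agent 1's best reply to b2 is a3, but against a3 Agent 2 prefers b4 over b2.

No pure-strategy Nash equilibrium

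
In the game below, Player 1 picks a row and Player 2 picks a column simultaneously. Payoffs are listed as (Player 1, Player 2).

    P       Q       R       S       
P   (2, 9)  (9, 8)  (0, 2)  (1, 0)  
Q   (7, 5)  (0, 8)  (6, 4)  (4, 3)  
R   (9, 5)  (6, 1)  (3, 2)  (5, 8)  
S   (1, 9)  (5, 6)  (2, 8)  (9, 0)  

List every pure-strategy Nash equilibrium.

There is no pure-strategy Nash equilibrium

A profile is a Nash equilibrium when each player is best-responding to the other.
Player 1's best responses — vs P: R (payoff 9); vs Q: P (payoff 9); vs R: Q (payoff 6); vs S: S (payoff 9).
Player 2's best responses — vs P: P (payoff 9); vs Q: Q (payoff 8); vs R: S (payoff 8); vs S: P (payoff 9).
No cell has both players best-responding. For instance, Player 1's best reply to Q is P, but against P Player 2 prefers P over Q.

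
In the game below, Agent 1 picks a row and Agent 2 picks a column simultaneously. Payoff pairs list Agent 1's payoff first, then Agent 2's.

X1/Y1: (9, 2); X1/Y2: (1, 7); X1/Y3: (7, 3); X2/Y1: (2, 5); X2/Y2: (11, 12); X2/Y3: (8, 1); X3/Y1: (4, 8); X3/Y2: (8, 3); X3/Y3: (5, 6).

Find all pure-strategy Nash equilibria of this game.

Check mutual best responses: a cell is a NE iff neither player can gain by unilaterally deviating.
Agent 1's best responses — vs Y1: X1 (payoff 9); vs Y2: X2 (payoff 11); vs Y3: X2 (payoff 8).
Agent 2's best responses — vs X1: Y2 (payoff 7); vs X2: Y2 (payoff 12); vs X3: Y1 (payoff 8).
The only mutual best response is (X2, Y2); neither player gains by switching there.

(X2, Y2)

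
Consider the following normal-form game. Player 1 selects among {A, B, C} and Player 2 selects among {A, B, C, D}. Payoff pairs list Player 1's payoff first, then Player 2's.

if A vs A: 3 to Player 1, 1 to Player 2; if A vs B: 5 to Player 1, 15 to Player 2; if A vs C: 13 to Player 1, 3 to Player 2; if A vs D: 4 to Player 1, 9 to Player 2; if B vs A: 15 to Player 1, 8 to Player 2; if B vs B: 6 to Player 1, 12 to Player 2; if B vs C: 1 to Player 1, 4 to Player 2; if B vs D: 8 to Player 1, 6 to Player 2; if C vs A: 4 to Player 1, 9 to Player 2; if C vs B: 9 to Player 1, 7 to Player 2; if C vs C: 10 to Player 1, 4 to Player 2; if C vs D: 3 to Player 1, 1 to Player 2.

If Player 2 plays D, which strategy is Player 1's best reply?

With Player 2 fixed at D, Player 1's payoffs are: A → 4, B → 8, C → 3.
The maximum is 8, achieved by B.

B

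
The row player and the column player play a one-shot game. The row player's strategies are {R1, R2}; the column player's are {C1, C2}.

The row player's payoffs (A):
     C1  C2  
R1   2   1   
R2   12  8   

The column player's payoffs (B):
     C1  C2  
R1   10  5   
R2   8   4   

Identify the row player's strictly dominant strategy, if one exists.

R2

A strategy is strictly dominant if it gives the row player a strictly higher payoff than every other strategy, against every choice by the opponent.
R2 strictly dominates: vs C1: 12 > 2; vs C2: 8 > 1.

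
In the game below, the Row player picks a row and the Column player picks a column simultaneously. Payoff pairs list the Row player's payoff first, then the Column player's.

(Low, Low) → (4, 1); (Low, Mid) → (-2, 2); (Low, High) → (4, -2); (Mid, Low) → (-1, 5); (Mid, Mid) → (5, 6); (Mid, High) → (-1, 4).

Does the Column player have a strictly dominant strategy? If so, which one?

Check whether one of the Column player's strategies beats all alternatives regardless of what the opponent does.
Mid strictly dominates: vs Low: 2 > each of {1, -2}; vs Mid: 6 > each of {5, 4}.

Mid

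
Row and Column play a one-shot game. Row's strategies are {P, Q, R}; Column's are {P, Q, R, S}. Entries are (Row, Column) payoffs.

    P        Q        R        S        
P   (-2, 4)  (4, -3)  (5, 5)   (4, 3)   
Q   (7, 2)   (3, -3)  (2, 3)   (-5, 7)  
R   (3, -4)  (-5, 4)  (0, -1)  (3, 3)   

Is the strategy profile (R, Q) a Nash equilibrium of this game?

No

Holding Column at Q: Row gets -5 from R but could get 4 by switching to P. Row has a profitable deviation.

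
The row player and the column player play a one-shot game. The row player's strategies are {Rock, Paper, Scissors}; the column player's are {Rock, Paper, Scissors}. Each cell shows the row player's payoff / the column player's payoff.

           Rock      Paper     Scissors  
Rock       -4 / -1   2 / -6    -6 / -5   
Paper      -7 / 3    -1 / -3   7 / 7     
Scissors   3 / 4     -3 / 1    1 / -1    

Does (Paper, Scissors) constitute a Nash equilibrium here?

Holding the column player at Scissors: the row player gets 7 from Paper, versus -6 from Rock, 1 from Scissors. No profitable deviation for the row player.
Holding the row player at Paper: the column player gets 7 from Scissors, versus 3 from Rock, -3 from Paper. No profitable deviation for the column player either.

Yes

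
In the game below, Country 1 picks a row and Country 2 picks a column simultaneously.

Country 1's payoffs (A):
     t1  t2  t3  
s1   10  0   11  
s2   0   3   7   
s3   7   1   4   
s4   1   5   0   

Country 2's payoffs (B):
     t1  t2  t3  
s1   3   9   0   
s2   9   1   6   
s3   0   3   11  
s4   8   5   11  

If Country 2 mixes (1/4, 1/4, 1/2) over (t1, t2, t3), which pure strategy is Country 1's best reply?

s1

Country 1's best reply maximizes expected payoff against the mix.
s1: (1/4)·10 + (1/4)·0 + (1/2)·11 = 8
s2: (1/4)·0 + (1/4)·3 + (1/2)·7 = 17/4
s3: (1/4)·7 + (1/4)·1 + (1/2)·4 = 4
s4: (1/4)·1 + (1/4)·5 + (1/2)·0 = 3/2
Highest expected payoff is 8, from s1.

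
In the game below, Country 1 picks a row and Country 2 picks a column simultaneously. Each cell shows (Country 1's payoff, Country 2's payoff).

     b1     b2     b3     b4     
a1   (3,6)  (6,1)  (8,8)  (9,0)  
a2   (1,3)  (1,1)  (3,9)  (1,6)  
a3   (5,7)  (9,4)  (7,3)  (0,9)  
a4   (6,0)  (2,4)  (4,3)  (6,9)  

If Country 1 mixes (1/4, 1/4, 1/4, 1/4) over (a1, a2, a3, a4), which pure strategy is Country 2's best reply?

b4

Compute Country 2's expected payoff from each pure strategy against the given mix.
b1: (1/4)·6 + (1/4)·3 + (1/4)·7 + (1/4)·0 = 4
b2: (1/4)·1 + (1/4)·1 + (1/4)·4 + (1/4)·4 = 5/2
b3: (1/4)·8 + (1/4)·9 + (1/4)·3 + (1/4)·3 = 23/4
b4: (1/4)·0 + (1/4)·6 + (1/4)·9 + (1/4)·9 = 6
Highest expected payoff is 6, from b4.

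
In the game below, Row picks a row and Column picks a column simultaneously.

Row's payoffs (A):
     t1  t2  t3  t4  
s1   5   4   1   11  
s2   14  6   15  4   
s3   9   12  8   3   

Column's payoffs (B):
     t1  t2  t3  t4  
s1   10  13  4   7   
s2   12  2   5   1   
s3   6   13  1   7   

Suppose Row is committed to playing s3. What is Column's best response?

With Row fixed at s3, Column's payoffs are: t1 → 6, t2 → 13, t3 → 1, t4 → 7.
The maximum is 13, achieved by t2.

t2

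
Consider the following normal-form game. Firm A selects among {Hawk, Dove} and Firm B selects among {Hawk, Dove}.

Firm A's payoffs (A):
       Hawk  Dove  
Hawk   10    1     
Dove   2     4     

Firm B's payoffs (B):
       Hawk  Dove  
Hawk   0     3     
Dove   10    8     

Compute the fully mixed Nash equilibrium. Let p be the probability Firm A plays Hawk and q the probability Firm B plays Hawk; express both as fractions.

p = 2/5, q = 3/11

Each player's mixing probability is pinned down by making the *other* player indifferent.
Firm B indifferent between Hawk and Dove: p·0 + (1−p)·10 = p·3 + (1−p)·8 ⟹ 10 + (-10)p = 8 + (-5)p ⟹ p = 2/5.
Firm A indifferent between Hawk and Dove: q·10 + (1−q)·1 = q·2 + (1−q)·4 ⟹ 1 + 9q = 4 + (-2)q ⟹ q = 3/11.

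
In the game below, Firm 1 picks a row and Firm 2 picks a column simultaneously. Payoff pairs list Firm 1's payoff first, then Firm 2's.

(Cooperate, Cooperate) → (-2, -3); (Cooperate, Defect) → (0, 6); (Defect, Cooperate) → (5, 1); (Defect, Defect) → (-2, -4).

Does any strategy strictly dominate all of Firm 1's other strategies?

Check whether one of Firm 1's strategies beats all alternatives regardless of what the opponent does.
Cooperate is not dominant: against Cooperate, Defect gives 5 > -2.
Defect is not dominant: against Defect, Cooperate gives 0 > -2.
No single strategy is best against every opponent action.

None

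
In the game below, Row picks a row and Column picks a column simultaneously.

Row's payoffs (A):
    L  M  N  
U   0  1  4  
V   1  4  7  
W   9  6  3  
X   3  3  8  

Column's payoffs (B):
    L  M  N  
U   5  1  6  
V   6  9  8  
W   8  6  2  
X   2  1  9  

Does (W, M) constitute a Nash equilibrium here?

No

Holding Column at M: Row gets 6 from W, versus 1 from U, 4 from V, 3 from X. No profitable deviation for Row.
Holding Row at W: Column gets 6 from M but could get 8 by switching to L. Column has a profitable deviation.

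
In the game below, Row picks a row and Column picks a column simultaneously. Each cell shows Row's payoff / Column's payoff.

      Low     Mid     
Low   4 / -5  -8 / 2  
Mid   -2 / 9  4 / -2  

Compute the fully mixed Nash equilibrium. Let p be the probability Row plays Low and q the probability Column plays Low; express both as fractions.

Each player's mixing probability is pinned down by making the *other* player indifferent.
Column indifferent between Low and Mid: p·(-5) + (1−p)·9 = p·2 + (1−p)·(-2) ⟹ 9 + (-14)p = (-2) + 4p ⟹ p = 11/18.
Row indifferent between Low and Mid: q·4 + (1−q)·(-8) = q·(-2) + (1−q)·4 ⟹ (-8) + 12q = 4 + (-6)q ⟹ q = 2/3.

p = 11/18, q = 2/3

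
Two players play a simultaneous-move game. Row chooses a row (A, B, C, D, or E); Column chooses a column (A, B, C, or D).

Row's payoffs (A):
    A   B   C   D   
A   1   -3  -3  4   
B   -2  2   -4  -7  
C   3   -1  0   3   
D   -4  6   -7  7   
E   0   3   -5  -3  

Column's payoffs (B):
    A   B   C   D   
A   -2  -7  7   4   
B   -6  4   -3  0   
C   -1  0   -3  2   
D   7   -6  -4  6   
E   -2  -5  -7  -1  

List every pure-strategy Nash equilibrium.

No pure-strategy Nash equilibrium

A profile is a Nash equilibrium when each player is best-responding to the other.
Row's best responses — vs A: C (payoff 3); vs B: D (payoff 6); vs C: C (payoff 0); vs D: D (payoff 7).
Column's best responses — vs A: C (payoff 7); vs B: B (payoff 4); vs C: D (payoff 2); vs D: A (payoff 7); vs E: D (payoff -1).
No cell has both players best-responding. For instance, Row's best reply to A is C, but against C Column prefers D over A.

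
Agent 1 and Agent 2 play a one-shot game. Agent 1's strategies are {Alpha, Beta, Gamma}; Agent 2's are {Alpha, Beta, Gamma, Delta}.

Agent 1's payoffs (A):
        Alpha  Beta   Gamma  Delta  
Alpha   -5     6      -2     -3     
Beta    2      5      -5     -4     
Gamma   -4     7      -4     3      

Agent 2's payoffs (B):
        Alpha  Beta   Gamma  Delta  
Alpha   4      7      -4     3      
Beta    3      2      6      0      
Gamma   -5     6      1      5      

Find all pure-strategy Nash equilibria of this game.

A profile is a Nash equilibrium when each player is best-responding to the other.
Agent 1's best responses — vs Alpha: Beta (payoff 2); vs Beta: Gamma (payoff 7); vs Gamma: Alpha (payoff -2); vs Delta: Gamma (payoff 3).
Agent 2's best responses — vs Alpha: Beta (payoff 7); vs Beta: Gamma (payoff 6); vs Gamma: Beta (payoff 6).
The only mutual best response is (Gamma, Beta); neither player gains by switching there.

(Gamma, Beta)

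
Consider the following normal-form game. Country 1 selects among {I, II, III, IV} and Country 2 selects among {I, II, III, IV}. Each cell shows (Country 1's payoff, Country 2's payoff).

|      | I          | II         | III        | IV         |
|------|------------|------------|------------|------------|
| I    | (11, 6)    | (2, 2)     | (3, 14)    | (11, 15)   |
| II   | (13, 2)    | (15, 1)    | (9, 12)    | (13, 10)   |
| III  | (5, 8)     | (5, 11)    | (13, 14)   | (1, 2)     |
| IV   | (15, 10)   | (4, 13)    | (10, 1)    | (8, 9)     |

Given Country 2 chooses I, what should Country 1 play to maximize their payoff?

With Country 2 fixed at I, Country 1's payoffs are: I → 11, II → 13, III → 5, IV → 15.
The maximum is 15, achieved by IV.

IV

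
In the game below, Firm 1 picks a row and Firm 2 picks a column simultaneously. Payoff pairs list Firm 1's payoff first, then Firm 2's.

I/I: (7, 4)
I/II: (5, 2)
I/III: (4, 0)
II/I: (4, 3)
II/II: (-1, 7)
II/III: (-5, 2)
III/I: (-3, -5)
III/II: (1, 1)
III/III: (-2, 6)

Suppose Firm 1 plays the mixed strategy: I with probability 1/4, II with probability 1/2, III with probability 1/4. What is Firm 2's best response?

II

Firm 2's best reply maximizes expected payoff against the mix.
I: (1/4)·4 + (1/2)·3 + (1/4)·(-5) = 5/4
II: (1/4)·2 + (1/2)·7 + (1/4)·1 = 17/4
III: (1/4)·0 + (1/2)·2 + (1/4)·6 = 5/2
Highest expected payoff is 17/4, from II.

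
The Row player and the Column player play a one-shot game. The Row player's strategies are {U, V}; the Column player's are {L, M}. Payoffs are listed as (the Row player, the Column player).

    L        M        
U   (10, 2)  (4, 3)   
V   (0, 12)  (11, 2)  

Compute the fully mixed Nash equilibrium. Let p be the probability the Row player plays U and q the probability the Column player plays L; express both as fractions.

p = 10/11, q = 7/17

Each player's mixing probability is pinned down by making the *other* player indifferent.
The Column player indifferent between L and M: p·2 + (1−p)·12 = p·3 + (1−p)·2 ⟹ 12 + (-10)p = 2 + 1p ⟹ p = 10/11.
The Row player indifferent between U and V: q·10 + (1−q)·4 = q·0 + (1−q)·11 ⟹ 4 + 6q = 11 + (-11)q ⟹ q = 7/17.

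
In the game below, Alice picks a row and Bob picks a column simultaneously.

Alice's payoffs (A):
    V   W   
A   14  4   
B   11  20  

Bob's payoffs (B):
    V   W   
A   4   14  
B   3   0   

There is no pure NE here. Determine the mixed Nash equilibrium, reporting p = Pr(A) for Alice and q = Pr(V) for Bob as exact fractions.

Each player's mixing probability is pinned down by making the *other* player indifferent.
Bob indifferent between V and W: p·4 + (1−p)·3 = p·14 + (1−p)·0 ⟹ 3 + 1p = 0 + 14p ⟹ p = 3/13.
Alice indifferent between A and B: q·14 + (1−q)·4 = q·11 + (1−q)·20 ⟹ 4 + 10q = 20 + (-9)q ⟹ q = 16/19.

p = 3/13, q = 16/19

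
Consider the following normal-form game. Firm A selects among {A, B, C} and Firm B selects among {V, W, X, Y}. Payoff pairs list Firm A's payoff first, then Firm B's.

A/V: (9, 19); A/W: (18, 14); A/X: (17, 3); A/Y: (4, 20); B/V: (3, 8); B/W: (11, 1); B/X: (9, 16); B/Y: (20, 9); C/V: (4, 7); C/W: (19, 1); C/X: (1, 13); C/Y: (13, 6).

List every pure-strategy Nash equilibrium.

None

Find each player's best response to every opponent strategy; NE are the intersections.
Firm A's best responses — vs V: A (payoff 9); vs W: C (payoff 19); vs X: A (payoff 17); vs Y: B (payoff 20).
Firm B's best responses — vs A: Y (payoff 20); vs B: X (payoff 16); vs C: X (payoff 13).
No cell has both players best-responding. For instance, Firm A's best reply to V is A, but against A Firm B prefers Y over V.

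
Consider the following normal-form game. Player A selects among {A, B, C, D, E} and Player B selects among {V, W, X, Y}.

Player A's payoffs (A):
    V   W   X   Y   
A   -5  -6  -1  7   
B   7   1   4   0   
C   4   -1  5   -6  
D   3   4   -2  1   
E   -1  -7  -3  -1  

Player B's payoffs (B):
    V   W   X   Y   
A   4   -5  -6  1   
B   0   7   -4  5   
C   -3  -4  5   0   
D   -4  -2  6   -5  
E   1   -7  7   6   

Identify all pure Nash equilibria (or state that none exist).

A profile is a Nash equilibrium when each player is best-responding to the other.
Player A's best responses — vs V: B (payoff 7); vs W: D (payoff 4); vs X: C (payoff 5); vs Y: A (payoff 7).
Player B's best responses — vs A: V (payoff 4); vs B: W (payoff 7); vs C: X (payoff 5); vs D: X (payoff 6); vs E: X (payoff 7).
The only mutual best response is (C, X); neither player gains by switching there.

(C, X)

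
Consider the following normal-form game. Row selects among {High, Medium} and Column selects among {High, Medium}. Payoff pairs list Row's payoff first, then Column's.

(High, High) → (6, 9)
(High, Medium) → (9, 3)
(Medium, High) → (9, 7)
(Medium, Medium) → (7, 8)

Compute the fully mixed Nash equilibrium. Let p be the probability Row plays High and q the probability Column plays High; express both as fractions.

Each player's mixing probability is pinned down by making the *other* player indifferent.
Column indifferent between High and Medium: p·9 + (1−p)·7 = p·3 + (1−p)·8 ⟹ 7 + 2p = 8 + (-5)p ⟹ p = 1/7.
Row indifferent between High and Medium: q·6 + (1−q)·9 = q·9 + (1−q)·7 ⟹ 9 + (-3)q = 7 + 2q ⟹ q = 2/5.

p = 1/7, q = 2/5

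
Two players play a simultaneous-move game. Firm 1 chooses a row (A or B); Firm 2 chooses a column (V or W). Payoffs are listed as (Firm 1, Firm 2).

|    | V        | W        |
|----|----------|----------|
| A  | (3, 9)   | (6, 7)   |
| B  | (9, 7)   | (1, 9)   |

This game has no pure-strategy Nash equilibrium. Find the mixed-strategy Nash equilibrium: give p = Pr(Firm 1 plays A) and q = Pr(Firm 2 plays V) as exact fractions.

p = 1/2, q = 5/11

In a mixed NE each player is indifferent between their pure strategies, so the opponent's mix sets the indifference.
Firm 2 indifferent between V and W: p·9 + (1−p)·7 = p·7 + (1−p)·9 ⟹ 7 + 2p = 9 + (-2)p ⟹ p = 1/2.
Firm 1 indifferent between A and B: q·3 + (1−q)·6 = q·9 + (1−q)·1 ⟹ 6 + (-3)q = 1 + 8q ⟹ q = 5/11.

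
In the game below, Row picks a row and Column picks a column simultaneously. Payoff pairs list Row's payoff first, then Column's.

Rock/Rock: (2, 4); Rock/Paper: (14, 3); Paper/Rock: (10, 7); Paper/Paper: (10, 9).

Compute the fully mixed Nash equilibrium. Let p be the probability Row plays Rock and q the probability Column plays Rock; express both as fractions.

Each player's mixing probability is pinned down by making the *other* player indifferent.
Column indifferent between Rock and Paper: p·4 + (1−p)·7 = p·3 + (1−p)·9 ⟹ 7 + (-3)p = 9 + (-6)p ⟹ p = 2/3.
Row indifferent between Rock and Paper: q·2 + (1−q)·14 = q·10 + (1−q)·10 ⟹ 14 + (-12)q = 10 + 0q ⟹ q = 1/3.

p = 2/3, q = 1/3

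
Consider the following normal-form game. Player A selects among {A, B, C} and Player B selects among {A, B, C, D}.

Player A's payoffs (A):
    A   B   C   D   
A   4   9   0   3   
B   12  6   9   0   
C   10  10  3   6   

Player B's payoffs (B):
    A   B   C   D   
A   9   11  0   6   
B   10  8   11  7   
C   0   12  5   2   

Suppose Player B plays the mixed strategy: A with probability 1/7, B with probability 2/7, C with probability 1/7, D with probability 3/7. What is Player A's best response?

Player A's best reply maximizes expected payoff against the mix.
A: (1/7)·4 + (2/7)·9 + (1/7)·0 + (3/7)·3 = 31/7
B: (1/7)·12 + (2/7)·6 + (1/7)·9 + (3/7)·0 = 33/7
C: (1/7)·10 + (2/7)·10 + (1/7)·3 + (3/7)·6 = 51/7
Highest expected payoff is 51/7, from C.

C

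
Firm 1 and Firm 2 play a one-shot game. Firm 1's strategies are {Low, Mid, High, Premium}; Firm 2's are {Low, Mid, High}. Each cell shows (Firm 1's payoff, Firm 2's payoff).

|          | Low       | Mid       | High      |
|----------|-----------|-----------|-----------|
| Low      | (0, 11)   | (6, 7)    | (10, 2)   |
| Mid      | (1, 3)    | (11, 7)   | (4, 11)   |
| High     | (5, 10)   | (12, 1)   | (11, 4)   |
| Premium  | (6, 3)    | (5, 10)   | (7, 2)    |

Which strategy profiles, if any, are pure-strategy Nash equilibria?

Find each player's best response to every opponent strategy; NE are the intersections.
Firm 1's best responses — vs Low: Premium (payoff 6); vs Mid: High (payoff 12); vs High: High (payoff 11).
Firm 2's best responses — vs Low: Low (payoff 11); vs Mid: High (payoff 11); vs High: Low (payoff 10); vs Premium: Mid (payoff 10).
No cell has both players best-responding. For instance, Firm 1's best reply to Mid is High, but against High Firm 2 prefers Low over Mid.

No pure-strategy Nash equilibrium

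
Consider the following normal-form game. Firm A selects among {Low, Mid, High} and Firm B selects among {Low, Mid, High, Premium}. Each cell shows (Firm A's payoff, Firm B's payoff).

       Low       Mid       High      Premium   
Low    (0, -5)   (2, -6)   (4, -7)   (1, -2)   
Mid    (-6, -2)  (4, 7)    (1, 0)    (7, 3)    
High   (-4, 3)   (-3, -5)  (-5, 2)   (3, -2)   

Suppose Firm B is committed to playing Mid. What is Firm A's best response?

With Firm B fixed at Mid, Firm A's payoffs are: Low → 2, Mid → 4, High → -3.
The maximum is 4, achieved by Mid.

Mid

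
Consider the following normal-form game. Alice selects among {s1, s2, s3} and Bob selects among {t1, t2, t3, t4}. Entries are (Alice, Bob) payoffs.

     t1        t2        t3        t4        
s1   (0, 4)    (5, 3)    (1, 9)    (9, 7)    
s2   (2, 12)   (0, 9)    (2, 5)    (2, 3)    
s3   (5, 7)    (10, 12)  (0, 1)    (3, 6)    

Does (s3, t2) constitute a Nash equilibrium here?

Yes

Holding Bob at t2: Alice gets 10 from s3, versus 5 from s1, 0 from s2. No profitable deviation for Alice.
Holding Alice at s3: Bob gets 12 from t2, versus 7 from t1, 1 from t3, 6 from t4. No profitable deviation for Bob either.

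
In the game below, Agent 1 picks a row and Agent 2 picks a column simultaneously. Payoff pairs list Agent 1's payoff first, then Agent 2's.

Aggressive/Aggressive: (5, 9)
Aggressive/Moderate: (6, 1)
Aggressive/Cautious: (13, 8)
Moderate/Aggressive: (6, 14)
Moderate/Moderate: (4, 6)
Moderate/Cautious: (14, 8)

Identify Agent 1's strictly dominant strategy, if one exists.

A strategy is strictly dominant if it gives Agent 1 a strictly higher payoff than every other strategy, against every choice by the opponent.
Aggressive is not dominant: against Aggressive, Moderate gives 6 > 5.
Moderate is not dominant: against Moderate, Aggressive gives 6 > 4.
No single strategy is best against every opponent action.

No strictly dominant strategy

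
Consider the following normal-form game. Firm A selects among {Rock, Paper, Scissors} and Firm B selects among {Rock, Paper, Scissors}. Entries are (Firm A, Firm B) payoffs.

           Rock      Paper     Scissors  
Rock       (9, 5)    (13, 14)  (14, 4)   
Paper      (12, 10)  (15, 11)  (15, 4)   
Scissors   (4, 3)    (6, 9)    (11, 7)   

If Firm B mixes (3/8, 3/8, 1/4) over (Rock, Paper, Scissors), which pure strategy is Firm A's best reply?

Paper

Firm A's best reply maximizes expected payoff against the mix.
Rock: (3/8)·9 + (3/8)·13 + (1/4)·14 = 47/4
Paper: (3/8)·12 + (3/8)·15 + (1/4)·15 = 111/8
Scissors: (3/8)·4 + (3/8)·6 + (1/4)·11 = 13/2
Highest expected payoff is 111/8, from Paper.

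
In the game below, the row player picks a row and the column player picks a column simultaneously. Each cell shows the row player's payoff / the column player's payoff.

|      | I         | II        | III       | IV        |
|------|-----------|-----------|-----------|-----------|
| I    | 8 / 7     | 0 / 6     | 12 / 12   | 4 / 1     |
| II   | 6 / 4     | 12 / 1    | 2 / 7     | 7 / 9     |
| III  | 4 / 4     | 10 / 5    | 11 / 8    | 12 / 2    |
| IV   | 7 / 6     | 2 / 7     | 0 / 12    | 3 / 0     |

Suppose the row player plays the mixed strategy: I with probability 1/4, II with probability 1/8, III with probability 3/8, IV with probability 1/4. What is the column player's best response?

The column player's best reply maximizes expected payoff against the mix.
I: (1/4)·7 + (1/8)·4 + (3/8)·4 + (1/4)·6 = 21/4
II: (1/4)·6 + (1/8)·1 + (3/8)·5 + (1/4)·7 = 21/4
III: (1/4)·12 + (1/8)·7 + (3/8)·8 + (1/4)·12 = 79/8
IV: (1/4)·1 + (1/8)·9 + (3/8)·2 + (1/4)·0 = 17/8
Highest expected payoff is 79/8, from III.

III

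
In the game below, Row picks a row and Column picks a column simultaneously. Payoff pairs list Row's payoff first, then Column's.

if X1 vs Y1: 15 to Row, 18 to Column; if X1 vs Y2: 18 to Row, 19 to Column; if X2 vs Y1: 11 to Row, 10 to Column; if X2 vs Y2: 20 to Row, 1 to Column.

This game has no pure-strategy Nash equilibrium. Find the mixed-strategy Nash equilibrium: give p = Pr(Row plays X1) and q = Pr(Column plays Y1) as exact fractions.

In a mixed NE each player is indifferent between their pure strategies, so the opponent's mix sets the indifference.
Column indifferent between Y1 and Y2: p·18 + (1−p)·10 = p·19 + (1−p)·1 ⟹ 10 + 8p = 1 + 18p ⟹ p = 9/10.
Row indifferent between X1 and X2: q·15 + (1−q)·18 = q·11 + (1−q)·20 ⟹ 18 + (-3)q = 20 + (-9)q ⟹ q = 1/3.

p = 9/10, q = 1/3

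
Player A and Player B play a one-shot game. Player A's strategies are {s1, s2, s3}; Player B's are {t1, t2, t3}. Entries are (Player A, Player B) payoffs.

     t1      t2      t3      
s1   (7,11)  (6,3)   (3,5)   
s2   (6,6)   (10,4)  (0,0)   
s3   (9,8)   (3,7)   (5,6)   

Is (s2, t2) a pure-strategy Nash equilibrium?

No

Holding Player B at t2: Player A gets 10 from s2, versus 6 from s1, 3 from s3. No profitable deviation for Player A.
Holding Player A at s2: Player B gets 4 from t2 but could get 6 by switching to t1. Player B has a profitable deviation.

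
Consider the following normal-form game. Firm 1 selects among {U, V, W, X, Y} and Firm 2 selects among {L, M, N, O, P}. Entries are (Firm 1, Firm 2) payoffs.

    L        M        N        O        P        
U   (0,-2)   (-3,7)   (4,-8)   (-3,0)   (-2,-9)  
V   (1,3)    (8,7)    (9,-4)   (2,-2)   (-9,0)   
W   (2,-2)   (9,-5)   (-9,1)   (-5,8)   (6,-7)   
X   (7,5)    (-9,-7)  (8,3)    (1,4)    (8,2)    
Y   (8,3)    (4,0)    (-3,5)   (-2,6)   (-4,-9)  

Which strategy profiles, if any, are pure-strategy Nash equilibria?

Check mutual best responses: a cell is a NE iff neither player can gain by unilaterally deviating.
Firm 1's best responses — vs L: Y (payoff 8); vs M: W (payoff 9); vs N: V (payoff 9); vs O: V (payoff 2); vs P: X (payoff 8).
Firm 2's best responses — vs U: M (payoff 7); vs V: M (payoff 7); vs W: O (payoff 8); vs X: L (payoff 5); vs Y: O (payoff 6).
No cell has both players best-responding. For instance, Firm 1's best reply to N is V, but against V Firm 2 prefers M over N.

No pure-strategy Nash equilibrium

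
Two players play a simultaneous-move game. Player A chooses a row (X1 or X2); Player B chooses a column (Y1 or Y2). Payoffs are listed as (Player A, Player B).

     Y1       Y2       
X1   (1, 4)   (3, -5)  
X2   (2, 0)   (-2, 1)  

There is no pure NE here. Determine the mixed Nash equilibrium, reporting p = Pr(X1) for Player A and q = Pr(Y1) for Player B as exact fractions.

p = 1/10, q = 5/6

In a mixed NE each player is indifferent between their pure strategies, so the opponent's mix sets the indifference.
Player B indifferent between Y1 and Y2: p·4 + (1−p)·0 = p·(-5) + (1−p)·1 ⟹ 0 + 4p = 1 + (-6)p ⟹ p = 1/10.
Player A indifferent between X1 and X2: q·1 + (1−q)·3 = q·2 + (1−q)·(-2) ⟹ 3 + (-2)q = (-2) + 4q ⟹ q = 5/6.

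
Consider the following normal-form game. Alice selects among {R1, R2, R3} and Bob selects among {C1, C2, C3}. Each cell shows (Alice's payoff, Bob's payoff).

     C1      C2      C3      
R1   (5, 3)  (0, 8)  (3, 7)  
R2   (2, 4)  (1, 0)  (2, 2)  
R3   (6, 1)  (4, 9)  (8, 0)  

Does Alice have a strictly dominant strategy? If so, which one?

A strategy is strictly dominant if it gives Alice a strictly higher payoff than every other strategy, against every choice by the opponent.
R3 strictly dominates: vs C1: 6 > each of {5, 2}; vs C2: 4 > each of {0, 1}; vs C3: 8 > each of {3, 2}.

R3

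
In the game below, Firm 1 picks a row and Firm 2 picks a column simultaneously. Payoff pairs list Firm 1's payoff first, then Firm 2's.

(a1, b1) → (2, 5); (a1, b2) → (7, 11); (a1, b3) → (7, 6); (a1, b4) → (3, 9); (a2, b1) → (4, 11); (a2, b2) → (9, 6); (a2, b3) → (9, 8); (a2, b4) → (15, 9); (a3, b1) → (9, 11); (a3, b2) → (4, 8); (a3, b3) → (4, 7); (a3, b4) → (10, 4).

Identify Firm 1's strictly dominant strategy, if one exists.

Check whether one of Firm 1's strategies beats all alternatives regardless of what the opponent does.
a1 is not dominant: against b1, a2 gives 4 > 2.
a2 is not dominant: against b1, a3 gives 9 > 4.
a3 is not dominant: against b2, a1 gives 7 > 4.
No single strategy is best against every opponent action.

No strictly dominant strategy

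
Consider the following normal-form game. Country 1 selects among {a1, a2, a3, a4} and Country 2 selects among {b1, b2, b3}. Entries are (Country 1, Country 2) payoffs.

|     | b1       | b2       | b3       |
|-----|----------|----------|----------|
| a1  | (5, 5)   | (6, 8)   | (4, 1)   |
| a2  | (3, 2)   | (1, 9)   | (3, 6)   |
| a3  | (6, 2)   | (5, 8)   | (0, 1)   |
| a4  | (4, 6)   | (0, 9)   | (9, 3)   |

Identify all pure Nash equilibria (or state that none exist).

Check mutual best responses: a cell is a NE iff neither player can gain by unilaterally deviating.
Country 1's best responses — vs b1: a3 (payoff 6); vs b2: a1 (payoff 6); vs b3: a4 (payoff 9).
Country 2's best responses — vs a1: b2 (payoff 8); vs a2: b2 (payoff 9); vs a3: b2 (payoff 8); vs a4: b2 (payoff 9).
The only mutual best response is (a1, b2); neither player gains by switching there.

(a1, b2)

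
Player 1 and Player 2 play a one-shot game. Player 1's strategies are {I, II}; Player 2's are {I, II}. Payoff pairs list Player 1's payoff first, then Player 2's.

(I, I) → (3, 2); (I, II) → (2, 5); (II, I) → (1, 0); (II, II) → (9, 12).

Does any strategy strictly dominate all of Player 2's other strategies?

A strategy is strictly dominant if it gives Player 2 a strictly higher payoff than every other strategy, against every choice by the opponent.
II strictly dominates: vs I: 5 > 2; vs II: 12 > 0.

II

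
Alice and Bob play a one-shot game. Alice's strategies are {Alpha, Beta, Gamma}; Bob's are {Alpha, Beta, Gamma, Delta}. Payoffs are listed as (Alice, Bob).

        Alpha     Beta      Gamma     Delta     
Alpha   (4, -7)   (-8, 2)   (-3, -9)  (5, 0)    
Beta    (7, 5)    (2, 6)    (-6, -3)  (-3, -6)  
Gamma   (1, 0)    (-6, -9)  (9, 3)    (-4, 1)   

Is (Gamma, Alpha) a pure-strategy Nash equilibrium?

No

Holding Bob at Alpha: Alice gets 1 from Gamma but could get 7 by switching to Beta. Alice has a profitable deviation.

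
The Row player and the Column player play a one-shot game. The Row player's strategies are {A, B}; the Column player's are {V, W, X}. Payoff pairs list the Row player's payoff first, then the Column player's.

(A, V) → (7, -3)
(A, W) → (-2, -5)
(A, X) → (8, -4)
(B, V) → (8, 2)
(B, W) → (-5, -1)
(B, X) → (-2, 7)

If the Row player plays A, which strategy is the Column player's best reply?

V

With the Row player fixed at A, the Column player's payoffs are: V → -3, W → -5, X → -4.
The maximum is -3, achieved by V.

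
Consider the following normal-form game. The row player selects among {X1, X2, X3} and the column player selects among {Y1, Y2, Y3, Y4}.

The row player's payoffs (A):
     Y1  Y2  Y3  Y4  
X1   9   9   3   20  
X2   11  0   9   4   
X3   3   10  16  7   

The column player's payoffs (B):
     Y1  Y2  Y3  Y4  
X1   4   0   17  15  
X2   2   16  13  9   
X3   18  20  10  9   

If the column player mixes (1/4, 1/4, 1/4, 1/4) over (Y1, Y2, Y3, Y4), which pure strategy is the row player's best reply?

X1

The row player's best reply maximizes expected payoff against the mix.
X1: (1/4)·9 + (1/4)·9 + (1/4)·3 + (1/4)·20 = 41/4
X2: (1/4)·11 + (1/4)·0 + (1/4)·9 + (1/4)·4 = 6
X3: (1/4)·3 + (1/4)·10 + (1/4)·16 + (1/4)·7 = 9
Highest expected payoff is 41/4, from X1.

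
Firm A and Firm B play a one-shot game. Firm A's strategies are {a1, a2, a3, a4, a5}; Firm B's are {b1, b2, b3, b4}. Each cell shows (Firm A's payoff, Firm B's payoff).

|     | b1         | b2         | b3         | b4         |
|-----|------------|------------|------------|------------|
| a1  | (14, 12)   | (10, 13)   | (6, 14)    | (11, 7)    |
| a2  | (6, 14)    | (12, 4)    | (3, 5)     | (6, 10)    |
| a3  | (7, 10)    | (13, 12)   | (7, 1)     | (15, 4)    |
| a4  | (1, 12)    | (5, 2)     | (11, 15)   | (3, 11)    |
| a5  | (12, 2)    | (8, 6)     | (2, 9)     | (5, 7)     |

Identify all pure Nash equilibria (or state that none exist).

Check mutual best responses: a cell is a NE iff neither player can gain by unilaterally deviating.
Firm A's best responses — vs b1: a1 (payoff 14); vs b2: a3 (payoff 13); vs b3: a4 (payoff 11); vs b4: a3 (payoff 15).
Firm B's best responses — vs a1: b3 (payoff 14); vs a2: b1 (payoff 14); vs a3: b2 (payoff 12); vs a4: b3 (payoff 15); vs a5: b3 (payoff 9).
Mutual best responses occur at (a3, b2) and (a4, b3); at each, neither player gains by switching.

(a3, b2) and (a4, b3)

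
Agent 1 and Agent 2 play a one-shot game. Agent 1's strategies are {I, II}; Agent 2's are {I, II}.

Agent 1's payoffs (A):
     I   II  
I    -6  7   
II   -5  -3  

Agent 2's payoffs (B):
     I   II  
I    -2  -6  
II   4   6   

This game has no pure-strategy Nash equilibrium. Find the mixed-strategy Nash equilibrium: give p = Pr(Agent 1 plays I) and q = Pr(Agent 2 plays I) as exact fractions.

p = 1/3, q = 10/11

In a mixed NE each player is indifferent between their pure strategies, so the opponent's mix sets the indifference.
Agent 2 indifferent between I and II: p·(-2) + (1−p)·4 = p·(-6) + (1−p)·6 ⟹ 4 + (-6)p = 6 + (-12)p ⟹ p = 1/3.
Agent 1 indifferent between I and II: q·(-6) + (1−q)·7 = q·(-5) + (1−q)·(-3) ⟹ 7 + (-13)q = (-3) + (-2)q ⟹ q = 10/11.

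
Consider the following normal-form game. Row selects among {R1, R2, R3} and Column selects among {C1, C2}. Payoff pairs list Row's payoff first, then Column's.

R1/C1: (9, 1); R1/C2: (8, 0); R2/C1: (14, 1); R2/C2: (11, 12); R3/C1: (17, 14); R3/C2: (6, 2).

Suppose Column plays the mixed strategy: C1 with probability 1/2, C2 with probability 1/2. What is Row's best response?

R2

Compute Row's expected payoff from each pure strategy against the given mix.
R1: (1/2)·9 + (1/2)·8 = 17/2
R2: (1/2)·14 + (1/2)·11 = 25/2
R3: (1/2)·17 + (1/2)·6 = 23/2
Highest expected payoff is 25/2, from R2.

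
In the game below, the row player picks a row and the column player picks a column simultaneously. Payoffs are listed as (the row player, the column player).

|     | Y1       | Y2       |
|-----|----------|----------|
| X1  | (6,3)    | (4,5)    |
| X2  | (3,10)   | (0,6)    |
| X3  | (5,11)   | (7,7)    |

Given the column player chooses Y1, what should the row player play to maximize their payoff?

X1

With the column player fixed at Y1, the row player's payoffs are: X1 → 6, X2 → 3, X3 → 5.
The maximum is 6, achieved by X1.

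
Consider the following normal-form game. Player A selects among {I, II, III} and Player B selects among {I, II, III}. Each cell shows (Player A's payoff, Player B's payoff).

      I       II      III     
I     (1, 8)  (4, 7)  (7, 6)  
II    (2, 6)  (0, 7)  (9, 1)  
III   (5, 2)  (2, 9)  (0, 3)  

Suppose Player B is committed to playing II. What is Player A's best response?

I

With Player B fixed at II, Player A's payoffs are: I → 4, II → 0, III → 2.
The maximum is 4, achieved by I.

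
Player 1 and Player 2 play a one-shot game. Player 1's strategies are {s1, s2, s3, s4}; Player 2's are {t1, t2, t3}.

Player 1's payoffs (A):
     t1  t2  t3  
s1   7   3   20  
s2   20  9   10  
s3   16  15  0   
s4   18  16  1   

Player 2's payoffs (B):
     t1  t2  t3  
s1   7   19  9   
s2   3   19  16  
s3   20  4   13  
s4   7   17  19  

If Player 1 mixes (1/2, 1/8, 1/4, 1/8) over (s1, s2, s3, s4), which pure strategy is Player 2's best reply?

t2

Player 2's best reply maximizes expected payoff against the mix.
t1: (1/2)·7 + (1/8)·3 + (1/4)·20 + (1/8)·7 = 39/4
t2: (1/2)·19 + (1/8)·19 + (1/4)·4 + (1/8)·17 = 15
t3: (1/2)·9 + (1/8)·16 + (1/4)·13 + (1/8)·19 = 97/8
Highest expected payoff is 15, from t2.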